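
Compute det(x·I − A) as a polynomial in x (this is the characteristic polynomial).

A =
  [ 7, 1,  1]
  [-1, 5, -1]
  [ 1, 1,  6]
x^3 - 18*x^2 + 108*x - 216

Expanding det(x·I − A) (e.g. by cofactor expansion or by noting that A is similar to its Jordan form J, which has the same characteristic polynomial as A) gives
  χ_A(x) = x^3 - 18*x^2 + 108*x - 216
which factors as (x - 6)^3. The eigenvalues (with algebraic multiplicities) are λ = 6 with multiplicity 3.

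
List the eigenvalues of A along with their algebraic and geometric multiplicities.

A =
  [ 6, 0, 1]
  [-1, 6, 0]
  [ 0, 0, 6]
λ = 6: alg = 3, geom = 1

Step 1 — factor the characteristic polynomial to read off the algebraic multiplicities:
  χ_A(x) = (x - 6)^3

Step 2 — compute geometric multiplicities via the rank-nullity identity g(λ) = n − rank(A − λI):
  rank(A − (6)·I) = 2, so dim ker(A − (6)·I) = n − 2 = 1

Summary:
  λ = 6: algebraic multiplicity = 3, geometric multiplicity = 1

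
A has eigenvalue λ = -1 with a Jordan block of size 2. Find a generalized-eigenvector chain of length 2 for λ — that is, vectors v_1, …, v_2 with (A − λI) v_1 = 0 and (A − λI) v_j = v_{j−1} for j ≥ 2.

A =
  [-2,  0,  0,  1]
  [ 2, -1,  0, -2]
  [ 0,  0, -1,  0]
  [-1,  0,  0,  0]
A Jordan chain for λ = -1 of length 2:
v_1 = (-1, 2, 0, -1)ᵀ
v_2 = (1, 0, 0, 0)ᵀ

Let N = A − (-1)·I. We want v_2 with N^2 v_2 = 0 but N^1 v_2 ≠ 0; then v_{j-1} := N · v_j for j = 2, …, 2.

Pick v_2 = (1, 0, 0, 0)ᵀ.
Then v_1 = N · v_2 = (-1, 2, 0, -1)ᵀ.

Sanity check: (A − (-1)·I) v_1 = (0, 0, 0, 0)ᵀ = 0. ✓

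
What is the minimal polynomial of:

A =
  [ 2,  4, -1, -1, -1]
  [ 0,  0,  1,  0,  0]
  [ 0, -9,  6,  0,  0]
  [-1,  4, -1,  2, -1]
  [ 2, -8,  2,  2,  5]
x^3 - 9*x^2 + 27*x - 27

The characteristic polynomial is χ_A(x) = (x - 3)^5, so the eigenvalues are known. The minimal polynomial is
  m_A(x) = Π_λ (x − λ)^{k_λ}
where k_λ is the size of the *largest* Jordan block for λ (equivalently, the smallest k with (A − λI)^k v = 0 for every generalised eigenvector v of λ).

  λ = 3: largest Jordan block has size 3, contributing (x − 3)^3

So m_A(x) = (x - 3)^3 = x^3 - 9*x^2 + 27*x - 27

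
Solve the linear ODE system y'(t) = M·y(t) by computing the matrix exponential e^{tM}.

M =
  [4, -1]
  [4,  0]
e^{tM} =
  [2*t*exp(2*t) + exp(2*t), -t*exp(2*t)]
  [4*t*exp(2*t), -2*t*exp(2*t) + exp(2*t)]

Strategy: write M = P · J · P⁻¹ where J is a Jordan canonical form, so e^{tM} = P · e^{tJ} · P⁻¹, and e^{tJ} can be computed block-by-block.

M has Jordan form
J =
  [2, 1]
  [0, 2]
(up to reordering of blocks).

Per-block formulas:
  For a 2×2 Jordan block J_2(2): exp(t · J_2(2)) = e^(2t)·(I + t·N), where N is the 2×2 nilpotent shift.

After assembling e^{tJ} and conjugating by P, we get:

e^{tM} =
  [2*t*exp(2*t) + exp(2*t), -t*exp(2*t)]
  [4*t*exp(2*t), -2*t*exp(2*t) + exp(2*t)]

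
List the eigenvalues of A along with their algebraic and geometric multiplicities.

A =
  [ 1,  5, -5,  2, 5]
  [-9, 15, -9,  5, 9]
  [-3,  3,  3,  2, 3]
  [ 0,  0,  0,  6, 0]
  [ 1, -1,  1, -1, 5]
λ = 6: alg = 5, geom = 3

Step 1 — factor the characteristic polynomial to read off the algebraic multiplicities:
  χ_A(x) = (x - 6)^5

Step 2 — compute geometric multiplicities via the rank-nullity identity g(λ) = n − rank(A − λI):
  rank(A − (6)·I) = 2, so dim ker(A − (6)·I) = n − 2 = 3

Summary:
  λ = 6: algebraic multiplicity = 5, geometric multiplicity = 3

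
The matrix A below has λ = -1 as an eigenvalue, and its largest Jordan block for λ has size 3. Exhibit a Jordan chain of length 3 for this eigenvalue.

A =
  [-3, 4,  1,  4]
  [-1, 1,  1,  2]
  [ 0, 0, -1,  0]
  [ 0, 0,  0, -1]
A Jordan chain for λ = -1 of length 3:
v_1 = (2, 1, 0, 0)ᵀ
v_2 = (1, 1, 0, 0)ᵀ
v_3 = (0, 0, 1, 0)ᵀ

Let N = A − (-1)·I. We want v_3 with N^3 v_3 = 0 but N^2 v_3 ≠ 0; then v_{j-1} := N · v_j for j = 3, …, 2.

Pick v_3 = (0, 0, 1, 0)ᵀ.
Then v_2 = N · v_3 = (1, 1, 0, 0)ᵀ.
Then v_1 = N · v_2 = (2, 1, 0, 0)ᵀ.

Sanity check: (A − (-1)·I) v_1 = (0, 0, 0, 0)ᵀ = 0. ✓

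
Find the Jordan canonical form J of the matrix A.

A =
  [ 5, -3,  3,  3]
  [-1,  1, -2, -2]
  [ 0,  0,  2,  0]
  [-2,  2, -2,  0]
J_3(2) ⊕ J_1(2)

The characteristic polynomial is
  det(x·I − A) = x^4 - 8*x^3 + 24*x^2 - 32*x + 16 = (x - 2)^4

Eigenvalues and multiplicities (the geometric multiplicity of λ is n − rank(A − λI), which equals the number of Jordan blocks for λ):
  λ = 2: algebraic multiplicity = 4, geometric multiplicity = 2

Determining the block sizes for each eigenvalue:
  λ = 2: with am = 4 and gm = 2, the partition is not yet determined (e.g. several partitions of 4 into 2 parts exist). Let N = A − (2)·I. Computing rank(N^1) = 2, rank(N^2) = 1, rank(N^3) = 0; the number of blocks of size ≥ j is rank(N^{j−1}) − rank(N^j), giving [2, 1, 1]. So we have 1 block(s) of size 3, 1 block(s) of size 1 → block sizes [3, 1]

Assembling the blocks gives a Jordan form
J =
  [2, 1, 0, 0]
  [0, 2, 1, 0]
  [0, 0, 2, 0]
  [0, 0, 0, 2]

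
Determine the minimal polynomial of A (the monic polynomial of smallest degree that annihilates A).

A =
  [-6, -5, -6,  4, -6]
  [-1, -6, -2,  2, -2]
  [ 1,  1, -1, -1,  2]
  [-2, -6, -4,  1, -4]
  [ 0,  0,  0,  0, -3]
x^2 + 6*x + 9

The characteristic polynomial is χ_A(x) = (x + 3)^5, so the eigenvalues are known. The minimal polynomial is
  m_A(x) = Π_λ (x − λ)^{k_λ}
where k_λ is the size of the *largest* Jordan block for λ (equivalently, the smallest k with (A − λI)^k v = 0 for every generalised eigenvector v of λ).

  λ = -3: largest Jordan block has size 2, contributing (x + 3)^2

So m_A(x) = (x + 3)^2 = x^2 + 6*x + 9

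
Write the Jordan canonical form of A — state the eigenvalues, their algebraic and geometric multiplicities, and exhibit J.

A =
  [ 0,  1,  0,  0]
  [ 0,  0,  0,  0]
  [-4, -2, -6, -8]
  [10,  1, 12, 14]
J_2(0) ⊕ J_1(2) ⊕ J_1(6)

The characteristic polynomial is
  det(x·I − A) = x^4 - 8*x^3 + 12*x^2 = x^2*(x - 6)*(x - 2)

Eigenvalues and multiplicities (the geometric multiplicity of λ is n − rank(A − λI), which equals the number of Jordan blocks for λ):
  λ = 0: algebraic multiplicity = 2, geometric multiplicity = 1
  λ = 2: algebraic multiplicity = 1, geometric multiplicity = 1
  λ = 6: algebraic multiplicity = 1, geometric multiplicity = 1

Determining the block sizes for each eigenvalue:
  λ = 0: one block (gm = 1), so the single block has size am = 2 → block sizes [2]
  λ = 2: one block (gm = 1), so the single block has size am = 1 → block sizes [1]
  λ = 6: one block (gm = 1), so the single block has size am = 1 → block sizes [1]

Assembling the blocks gives a Jordan form
J =
  [0, 1, 0, 0]
  [0, 0, 0, 0]
  [0, 0, 2, 0]
  [0, 0, 0, 6]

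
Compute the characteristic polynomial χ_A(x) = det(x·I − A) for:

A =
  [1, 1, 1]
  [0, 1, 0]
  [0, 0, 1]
x^3 - 3*x^2 + 3*x - 1

Expanding det(x·I − A) (e.g. by cofactor expansion or by noting that A is similar to its Jordan form J, which has the same characteristic polynomial as A) gives
  χ_A(x) = x^3 - 3*x^2 + 3*x - 1
which factors as (x - 1)^3. The eigenvalues (with algebraic multiplicities) are λ = 1 with multiplicity 3.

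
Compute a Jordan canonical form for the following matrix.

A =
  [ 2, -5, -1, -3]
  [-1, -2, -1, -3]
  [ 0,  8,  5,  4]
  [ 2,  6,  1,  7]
J_3(3) ⊕ J_1(3)

The characteristic polynomial is
  det(x·I − A) = x^4 - 12*x^3 + 54*x^2 - 108*x + 81 = (x - 3)^4

Eigenvalues and multiplicities (the geometric multiplicity of λ is n − rank(A − λI), which equals the number of Jordan blocks for λ):
  λ = 3: algebraic multiplicity = 4, geometric multiplicity = 2

Determining the block sizes for each eigenvalue:
  λ = 3: with am = 4 and gm = 2, the partition is not yet determined (e.g. several partitions of 4 into 2 parts exist). Let N = A − (3)·I. Computing rank(N^1) = 2, rank(N^2) = 1, rank(N^3) = 0; the number of blocks of size ≥ j is rank(N^{j−1}) − rank(N^j), giving [2, 1, 1]. So we have 1 block(s) of size 3, 1 block(s) of size 1 → block sizes [3, 1]

Assembling the blocks gives a Jordan form
J =
  [3, 1, 0, 0]
  [0, 3, 1, 0]
  [0, 0, 3, 0]
  [0, 0, 0, 3]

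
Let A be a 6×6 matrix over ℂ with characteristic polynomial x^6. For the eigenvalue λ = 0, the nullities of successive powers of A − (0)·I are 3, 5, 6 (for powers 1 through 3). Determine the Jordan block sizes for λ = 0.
Block sizes for λ = 0: [3, 2, 1]

From the dimensions of kernels of powers, the number of Jordan blocks of size at least j is d_j − d_{j−1} where d_j = dim ker(N^j) (with d_0 = 0). Computing the differences gives [3, 2, 1].
The number of blocks of size exactly k is (#blocks of size ≥ k) − (#blocks of size ≥ k + 1), so the partition is: 1 block(s) of size 1, 1 block(s) of size 2, 1 block(s) of size 3.
In nonincreasing order the block sizes are [3, 2, 1].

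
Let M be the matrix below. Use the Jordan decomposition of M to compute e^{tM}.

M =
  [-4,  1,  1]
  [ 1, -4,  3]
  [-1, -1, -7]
e^{tM} =
  [t^2*exp(-5*t)/2 + t*exp(-5*t) + exp(-5*t), t^2*exp(-5*t)/2 + t*exp(-5*t), t^2*exp(-5*t) + t*exp(-5*t)]
  [-t^2*exp(-5*t)/2 + t*exp(-5*t), -t^2*exp(-5*t)/2 + t*exp(-5*t) + exp(-5*t), -t^2*exp(-5*t) + 3*t*exp(-5*t)]
  [-t*exp(-5*t), -t*exp(-5*t), -2*t*exp(-5*t) + exp(-5*t)]

Strategy: write M = P · J · P⁻¹ where J is a Jordan canonical form, so e^{tM} = P · e^{tJ} · P⁻¹, and e^{tJ} can be computed block-by-block.

M has Jordan form
J =
  [-5,  1,  0]
  [ 0, -5,  1]
  [ 0,  0, -5]
(up to reordering of blocks).

Per-block formulas:
  For a 3×3 Jordan block J_3(-5): exp(t · J_3(-5)) = e^(-5t)·(I + t·N + (t^2/2)·N^2), where N is the 3×3 nilpotent shift.

After assembling e^{tJ} and conjugating by P, we get:

e^{tM} =
  [t^2*exp(-5*t)/2 + t*exp(-5*t) + exp(-5*t), t^2*exp(-5*t)/2 + t*exp(-5*t), t^2*exp(-5*t) + t*exp(-5*t)]
  [-t^2*exp(-5*t)/2 + t*exp(-5*t), -t^2*exp(-5*t)/2 + t*exp(-5*t) + exp(-5*t), -t^2*exp(-5*t) + 3*t*exp(-5*t)]
  [-t*exp(-5*t), -t*exp(-5*t), -2*t*exp(-5*t) + exp(-5*t)]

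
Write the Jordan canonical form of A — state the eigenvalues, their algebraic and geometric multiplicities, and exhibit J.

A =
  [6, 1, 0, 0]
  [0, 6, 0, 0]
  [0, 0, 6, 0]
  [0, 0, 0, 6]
J_2(6) ⊕ J_1(6) ⊕ J_1(6)

The characteristic polynomial is
  det(x·I − A) = x^4 - 24*x^3 + 216*x^2 - 864*x + 1296 = (x - 6)^4

Eigenvalues and multiplicities (the geometric multiplicity of λ is n − rank(A − λI), which equals the number of Jordan blocks for λ):
  λ = 6: algebraic multiplicity = 4, geometric multiplicity = 3

Determining the block sizes for each eigenvalue:
  λ = 6: 3 blocks summing to 4 forces exactly one block of size 2 and the rest size 1 → block sizes [2, 1, 1]

Assembling the blocks gives a Jordan form
J =
  [6, 1, 0, 0]
  [0, 6, 0, 0]
  [0, 0, 6, 0]
  [0, 0, 0, 6]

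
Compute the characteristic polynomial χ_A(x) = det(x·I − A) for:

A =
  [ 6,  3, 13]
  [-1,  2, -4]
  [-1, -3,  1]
x^3 - 9*x^2 + 24*x - 20

Expanding det(x·I − A) (e.g. by cofactor expansion or by noting that A is similar to its Jordan form J, which has the same characteristic polynomial as A) gives
  χ_A(x) = x^3 - 9*x^2 + 24*x - 20
which factors as (x - 5)*(x - 2)^2. The eigenvalues (with algebraic multiplicities) are λ = 2 with multiplicity 2, λ = 5 with multiplicity 1.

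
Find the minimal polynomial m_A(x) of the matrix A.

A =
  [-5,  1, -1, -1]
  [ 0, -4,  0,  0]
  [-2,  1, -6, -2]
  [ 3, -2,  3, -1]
x^2 + 8*x + 16

The characteristic polynomial is χ_A(x) = (x + 4)^4, so the eigenvalues are known. The minimal polynomial is
  m_A(x) = Π_λ (x − λ)^{k_λ}
where k_λ is the size of the *largest* Jordan block for λ (equivalently, the smallest k with (A − λI)^k v = 0 for every generalised eigenvector v of λ).

  λ = -4: largest Jordan block has size 2, contributing (x + 4)^2

So m_A(x) = (x + 4)^2 = x^2 + 8*x + 16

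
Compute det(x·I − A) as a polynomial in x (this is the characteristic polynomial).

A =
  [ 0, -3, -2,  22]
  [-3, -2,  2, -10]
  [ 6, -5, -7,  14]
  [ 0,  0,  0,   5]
x^4 + 4*x^3 - 18*x^2 - 108*x - 135

Expanding det(x·I − A) (e.g. by cofactor expansion or by noting that A is similar to its Jordan form J, which has the same characteristic polynomial as A) gives
  χ_A(x) = x^4 + 4*x^3 - 18*x^2 - 108*x - 135
which factors as (x - 5)*(x + 3)^3. The eigenvalues (with algebraic multiplicities) are λ = -3 with multiplicity 3, λ = 5 with multiplicity 1.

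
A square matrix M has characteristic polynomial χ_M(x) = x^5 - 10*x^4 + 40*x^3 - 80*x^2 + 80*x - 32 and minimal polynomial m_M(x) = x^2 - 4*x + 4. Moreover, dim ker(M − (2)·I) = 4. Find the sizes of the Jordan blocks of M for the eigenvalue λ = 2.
Block sizes for λ = 2: [2, 1, 1, 1]

Step 1 — from the characteristic polynomial, algebraic multiplicity of λ = 2 is 5. From dim ker(M − (2)·I) = 4, there are exactly 4 Jordan blocks for λ = 2.
Step 2 — from the minimal polynomial, the factor (x − 2)^2 tells us the largest block for λ = 2 has size 2.
Step 3 — with total size 5, 4 blocks, and largest block 2, the block sizes (in nonincreasing order) are [2, 1, 1, 1].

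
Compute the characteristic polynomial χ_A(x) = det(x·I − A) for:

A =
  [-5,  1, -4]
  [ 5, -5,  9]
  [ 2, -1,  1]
x^3 + 9*x^2 + 27*x + 27

Expanding det(x·I − A) (e.g. by cofactor expansion or by noting that A is similar to its Jordan form J, which has the same characteristic polynomial as A) gives
  χ_A(x) = x^3 + 9*x^2 + 27*x + 27
which factors as (x + 3)^3. The eigenvalues (with algebraic multiplicities) are λ = -3 with multiplicity 3.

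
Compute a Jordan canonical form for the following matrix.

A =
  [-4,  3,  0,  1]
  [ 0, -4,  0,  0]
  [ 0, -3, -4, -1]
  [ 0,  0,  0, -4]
J_2(-4) ⊕ J_1(-4) ⊕ J_1(-4)

The characteristic polynomial is
  det(x·I − A) = x^4 + 16*x^3 + 96*x^2 + 256*x + 256 = (x + 4)^4

Eigenvalues and multiplicities (the geometric multiplicity of λ is n − rank(A − λI), which equals the number of Jordan blocks for λ):
  λ = -4: algebraic multiplicity = 4, geometric multiplicity = 3

Determining the block sizes for each eigenvalue:
  λ = -4: 3 blocks summing to 4 forces exactly one block of size 2 and the rest size 1 → block sizes [2, 1, 1]

Assembling the blocks gives a Jordan form
J =
  [-4,  1,  0,  0]
  [ 0, -4,  0,  0]
  [ 0,  0, -4,  0]
  [ 0,  0,  0, -4]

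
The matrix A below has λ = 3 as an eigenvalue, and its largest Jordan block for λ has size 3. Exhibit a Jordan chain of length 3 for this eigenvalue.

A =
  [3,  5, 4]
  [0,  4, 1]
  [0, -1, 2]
A Jordan chain for λ = 3 of length 3:
v_1 = (1, 0, 0)ᵀ
v_2 = (5, 1, -1)ᵀ
v_3 = (0, 1, 0)ᵀ

Let N = A − (3)·I. We want v_3 with N^3 v_3 = 0 but N^2 v_3 ≠ 0; then v_{j-1} := N · v_j for j = 3, …, 2.

Pick v_3 = (0, 1, 0)ᵀ.
Then v_2 = N · v_3 = (5, 1, -1)ᵀ.
Then v_1 = N · v_2 = (1, 0, 0)ᵀ.

Sanity check: (A − (3)·I) v_1 = (0, 0, 0)ᵀ = 0. ✓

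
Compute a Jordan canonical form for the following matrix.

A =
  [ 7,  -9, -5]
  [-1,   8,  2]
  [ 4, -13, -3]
J_3(4)

The characteristic polynomial is
  det(x·I − A) = x^3 - 12*x^2 + 48*x - 64 = (x - 4)^3

Eigenvalues and multiplicities (the geometric multiplicity of λ is n − rank(A − λI), which equals the number of Jordan blocks for λ):
  λ = 4: algebraic multiplicity = 3, geometric multiplicity = 1

Determining the block sizes for each eigenvalue:
  λ = 4: one block (gm = 1), so the single block has size am = 3 → block sizes [3]

Assembling the blocks gives a Jordan form
J =
  [4, 1, 0]
  [0, 4, 1]
  [0, 0, 4]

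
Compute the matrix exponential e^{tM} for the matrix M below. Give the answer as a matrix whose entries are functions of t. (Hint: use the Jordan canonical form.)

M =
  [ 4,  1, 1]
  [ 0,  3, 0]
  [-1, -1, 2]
e^{tM} =
  [t*exp(3*t) + exp(3*t), t*exp(3*t), t*exp(3*t)]
  [0, exp(3*t), 0]
  [-t*exp(3*t), -t*exp(3*t), -t*exp(3*t) + exp(3*t)]

Strategy: write M = P · J · P⁻¹ where J is a Jordan canonical form, so e^{tM} = P · e^{tJ} · P⁻¹, and e^{tJ} can be computed block-by-block.

M has Jordan form
J =
  [3, 1, 0]
  [0, 3, 0]
  [0, 0, 3]
(up to reordering of blocks).

Per-block formulas:
  For a 1×1 block at λ = 3: exp(t · [3]) = [e^(3t)].
  For a 2×2 Jordan block J_2(3): exp(t · J_2(3)) = e^(3t)·(I + t·N), where N is the 2×2 nilpotent shift.

After assembling e^{tJ} and conjugating by P, we get:

e^{tM} =
  [t*exp(3*t) + exp(3*t), t*exp(3*t), t*exp(3*t)]
  [0, exp(3*t), 0]
  [-t*exp(3*t), -t*exp(3*t), -t*exp(3*t) + exp(3*t)]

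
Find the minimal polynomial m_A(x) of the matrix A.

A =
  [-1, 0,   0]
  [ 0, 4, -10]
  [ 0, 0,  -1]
x^2 - 3*x - 4

The characteristic polynomial is χ_A(x) = (x - 4)*(x + 1)^2, so the eigenvalues are known. The minimal polynomial is
  m_A(x) = Π_λ (x − λ)^{k_λ}
where k_λ is the size of the *largest* Jordan block for λ (equivalently, the smallest k with (A − λI)^k v = 0 for every generalised eigenvector v of λ).

  λ = -1: largest Jordan block has size 1, contributing (x + 1)
  λ = 4: largest Jordan block has size 1, contributing (x − 4)

So m_A(x) = (x - 4)*(x + 1) = x^2 - 3*x - 4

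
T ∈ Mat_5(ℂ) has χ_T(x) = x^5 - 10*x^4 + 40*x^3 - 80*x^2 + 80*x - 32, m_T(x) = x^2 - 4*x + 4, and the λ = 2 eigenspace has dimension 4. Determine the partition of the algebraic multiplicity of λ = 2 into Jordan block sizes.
Block sizes for λ = 2: [2, 1, 1, 1]

Step 1 — from the characteristic polynomial, algebraic multiplicity of λ = 2 is 5. From dim ker(T − (2)·I) = 4, there are exactly 4 Jordan blocks for λ = 2.
Step 2 — from the minimal polynomial, the factor (x − 2)^2 tells us the largest block for λ = 2 has size 2.
Step 3 — with total size 5, 4 blocks, and largest block 2, the block sizes (in nonincreasing order) are [2, 1, 1, 1].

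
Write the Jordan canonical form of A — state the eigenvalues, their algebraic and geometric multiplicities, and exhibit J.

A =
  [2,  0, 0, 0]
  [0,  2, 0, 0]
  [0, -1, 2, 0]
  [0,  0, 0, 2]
J_2(2) ⊕ J_1(2) ⊕ J_1(2)

The characteristic polynomial is
  det(x·I − A) = x^4 - 8*x^3 + 24*x^2 - 32*x + 16 = (x - 2)^4

Eigenvalues and multiplicities (the geometric multiplicity of λ is n − rank(A − λI), which equals the number of Jordan blocks for λ):
  λ = 2: algebraic multiplicity = 4, geometric multiplicity = 3

Determining the block sizes for each eigenvalue:
  λ = 2: 3 blocks summing to 4 forces exactly one block of size 2 and the rest size 1 → block sizes [2, 1, 1]

Assembling the blocks gives a Jordan form
J =
  [2, 1, 0, 0]
  [0, 2, 0, 0]
  [0, 0, 2, 0]
  [0, 0, 0, 2]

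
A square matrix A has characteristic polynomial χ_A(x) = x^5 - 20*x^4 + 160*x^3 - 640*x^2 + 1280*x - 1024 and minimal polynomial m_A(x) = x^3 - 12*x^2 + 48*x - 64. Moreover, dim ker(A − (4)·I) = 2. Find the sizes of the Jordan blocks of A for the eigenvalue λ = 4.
Block sizes for λ = 4: [3, 2]

Step 1 — from the characteristic polynomial, algebraic multiplicity of λ = 4 is 5. From dim ker(A − (4)·I) = 2, there are exactly 2 Jordan blocks for λ = 4.
Step 2 — from the minimal polynomial, the factor (x − 4)^3 tells us the largest block for λ = 4 has size 3.
Step 3 — with total size 5, 2 blocks, and largest block 3, the block sizes (in nonincreasing order) are [3, 2].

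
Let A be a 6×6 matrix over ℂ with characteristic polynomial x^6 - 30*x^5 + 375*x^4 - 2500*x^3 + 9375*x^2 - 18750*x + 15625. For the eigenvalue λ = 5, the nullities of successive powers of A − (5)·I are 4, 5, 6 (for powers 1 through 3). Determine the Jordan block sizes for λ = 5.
Block sizes for λ = 5: [3, 1, 1, 1]

From the dimensions of kernels of powers, the number of Jordan blocks of size at least j is d_j − d_{j−1} where d_j = dim ker(N^j) (with d_0 = 0). Computing the differences gives [4, 1, 1].
The number of blocks of size exactly k is (#blocks of size ≥ k) − (#blocks of size ≥ k + 1), so the partition is: 3 block(s) of size 1, 1 block(s) of size 3.
In nonincreasing order the block sizes are [3, 1, 1, 1].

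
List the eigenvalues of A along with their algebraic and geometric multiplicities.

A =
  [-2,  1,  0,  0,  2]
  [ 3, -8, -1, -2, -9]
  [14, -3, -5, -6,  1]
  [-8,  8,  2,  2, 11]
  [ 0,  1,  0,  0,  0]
λ = -3: alg = 3, geom = 1; λ = -2: alg = 2, geom = 1

Step 1 — factor the characteristic polynomial to read off the algebraic multiplicities:
  χ_A(x) = (x + 2)^2*(x + 3)^3

Step 2 — compute geometric multiplicities via the rank-nullity identity g(λ) = n − rank(A − λI):
  rank(A − (-3)·I) = 4, so dim ker(A − (-3)·I) = n − 4 = 1
  rank(A − (-2)·I) = 4, so dim ker(A − (-2)·I) = n − 4 = 1

Summary:
  λ = -3: algebraic multiplicity = 3, geometric multiplicity = 1
  λ = -2: algebraic multiplicity = 2, geometric multiplicity = 1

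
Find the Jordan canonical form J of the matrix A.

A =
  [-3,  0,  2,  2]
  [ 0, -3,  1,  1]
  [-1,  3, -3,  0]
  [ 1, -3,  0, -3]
J_3(-3) ⊕ J_1(-3)

The characteristic polynomial is
  det(x·I − A) = x^4 + 12*x^3 + 54*x^2 + 108*x + 81 = (x + 3)^4

Eigenvalues and multiplicities (the geometric multiplicity of λ is n − rank(A − λI), which equals the number of Jordan blocks for λ):
  λ = -3: algebraic multiplicity = 4, geometric multiplicity = 2

Determining the block sizes for each eigenvalue:
  λ = -3: with am = 4 and gm = 2, the partition is not yet determined (e.g. several partitions of 4 into 2 parts exist). Let N = A − (-3)·I. Computing rank(N^1) = 2, rank(N^2) = 1, rank(N^3) = 0; the number of blocks of size ≥ j is rank(N^{j−1}) − rank(N^j), giving [2, 1, 1]. So we have 1 block(s) of size 3, 1 block(s) of size 1 → block sizes [3, 1]

Assembling the blocks gives a Jordan form
J =
  [-3,  1,  0,  0]
  [ 0, -3,  1,  0]
  [ 0,  0, -3,  0]
  [ 0,  0,  0, -3]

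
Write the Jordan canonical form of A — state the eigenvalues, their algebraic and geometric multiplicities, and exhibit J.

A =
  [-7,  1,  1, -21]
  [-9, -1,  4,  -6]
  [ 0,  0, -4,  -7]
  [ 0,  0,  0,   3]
J_3(-4) ⊕ J_1(3)

The characteristic polynomial is
  det(x·I − A) = x^4 + 9*x^3 + 12*x^2 - 80*x - 192 = (x - 3)*(x + 4)^3

Eigenvalues and multiplicities (the geometric multiplicity of λ is n − rank(A − λI), which equals the number of Jordan blocks for λ):
  λ = -4: algebraic multiplicity = 3, geometric multiplicity = 1
  λ = 3: algebraic multiplicity = 1, geometric multiplicity = 1

Determining the block sizes for each eigenvalue:
  λ = -4: one block (gm = 1), so the single block has size am = 3 → block sizes [3]
  λ = 3: one block (gm = 1), so the single block has size am = 1 → block sizes [1]

Assembling the blocks gives a Jordan form
J =
  [-4,  1,  0, 0]
  [ 0, -4,  1, 0]
  [ 0,  0, -4, 0]
  [ 0,  0,  0, 3]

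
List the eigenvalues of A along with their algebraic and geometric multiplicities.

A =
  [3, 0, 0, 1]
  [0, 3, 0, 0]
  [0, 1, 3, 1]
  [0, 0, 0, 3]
λ = 3: alg = 4, geom = 2

Step 1 — factor the characteristic polynomial to read off the algebraic multiplicities:
  χ_A(x) = (x - 3)^4

Step 2 — compute geometric multiplicities via the rank-nullity identity g(λ) = n − rank(A − λI):
  rank(A − (3)·I) = 2, so dim ker(A − (3)·I) = n − 2 = 2

Summary:
  λ = 3: algebraic multiplicity = 4, geometric multiplicity = 2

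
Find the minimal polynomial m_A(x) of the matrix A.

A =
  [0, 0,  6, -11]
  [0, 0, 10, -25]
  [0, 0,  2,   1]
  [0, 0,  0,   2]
x^3 - 4*x^2 + 4*x

The characteristic polynomial is χ_A(x) = x^2*(x - 2)^2, so the eigenvalues are known. The minimal polynomial is
  m_A(x) = Π_λ (x − λ)^{k_λ}
where k_λ is the size of the *largest* Jordan block for λ (equivalently, the smallest k with (A − λI)^k v = 0 for every generalised eigenvector v of λ).

  λ = 0: largest Jordan block has size 1, contributing (x − 0)
  λ = 2: largest Jordan block has size 2, contributing (x − 2)^2

So m_A(x) = x*(x - 2)^2 = x^3 - 4*x^2 + 4*x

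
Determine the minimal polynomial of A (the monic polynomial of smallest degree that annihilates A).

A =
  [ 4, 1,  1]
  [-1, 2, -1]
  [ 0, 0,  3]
x^2 - 6*x + 9

The characteristic polynomial is χ_A(x) = (x - 3)^3, so the eigenvalues are known. The minimal polynomial is
  m_A(x) = Π_λ (x − λ)^{k_λ}
where k_λ is the size of the *largest* Jordan block for λ (equivalently, the smallest k with (A − λI)^k v = 0 for every generalised eigenvector v of λ).

  λ = 3: largest Jordan block has size 2, contributing (x − 3)^2

So m_A(x) = (x - 3)^2 = x^2 - 6*x + 9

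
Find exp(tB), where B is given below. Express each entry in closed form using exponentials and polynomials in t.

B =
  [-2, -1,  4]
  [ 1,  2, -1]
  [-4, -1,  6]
e^{tB} =
  [-t^2*exp(2*t)/2 - 4*t*exp(2*t) + exp(2*t), -t*exp(2*t), t^2*exp(2*t)/2 + 4*t*exp(2*t)]
  [t*exp(2*t), exp(2*t), -t*exp(2*t)]
  [-t^2*exp(2*t)/2 - 4*t*exp(2*t), -t*exp(2*t), t^2*exp(2*t)/2 + 4*t*exp(2*t) + exp(2*t)]

Strategy: write B = P · J · P⁻¹ where J is a Jordan canonical form, so e^{tB} = P · e^{tJ} · P⁻¹, and e^{tJ} can be computed block-by-block.

B has Jordan form
J =
  [2, 1, 0]
  [0, 2, 1]
  [0, 0, 2]
(up to reordering of blocks).

Per-block formulas:
  For a 3×3 Jordan block J_3(2): exp(t · J_3(2)) = e^(2t)·(I + t·N + (t^2/2)·N^2), where N is the 3×3 nilpotent shift.

After assembling e^{tJ} and conjugating by P, we get:

e^{tB} =
  [-t^2*exp(2*t)/2 - 4*t*exp(2*t) + exp(2*t), -t*exp(2*t), t^2*exp(2*t)/2 + 4*t*exp(2*t)]
  [t*exp(2*t), exp(2*t), -t*exp(2*t)]
  [-t^2*exp(2*t)/2 - 4*t*exp(2*t), -t*exp(2*t), t^2*exp(2*t)/2 + 4*t*exp(2*t) + exp(2*t)]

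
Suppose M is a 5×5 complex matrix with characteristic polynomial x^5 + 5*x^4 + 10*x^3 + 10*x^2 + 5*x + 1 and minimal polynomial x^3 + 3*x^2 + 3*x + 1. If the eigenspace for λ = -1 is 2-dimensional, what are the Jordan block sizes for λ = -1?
Block sizes for λ = -1: [3, 2]

Step 1 — from the characteristic polynomial, algebraic multiplicity of λ = -1 is 5. From dim ker(M − (-1)·I) = 2, there are exactly 2 Jordan blocks for λ = -1.
Step 2 — from the minimal polynomial, the factor (x + 1)^3 tells us the largest block for λ = -1 has size 3.
Step 3 — with total size 5, 2 blocks, and largest block 3, the block sizes (in nonincreasing order) are [3, 2].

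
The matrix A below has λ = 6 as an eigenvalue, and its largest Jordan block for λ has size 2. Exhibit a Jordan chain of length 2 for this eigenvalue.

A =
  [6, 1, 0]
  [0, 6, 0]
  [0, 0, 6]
A Jordan chain for λ = 6 of length 2:
v_1 = (1, 0, 0)ᵀ
v_2 = (0, 1, 0)ᵀ

Let N = A − (6)·I. We want v_2 with N^2 v_2 = 0 but N^1 v_2 ≠ 0; then v_{j-1} := N · v_j for j = 2, …, 2.

Pick v_2 = (0, 1, 0)ᵀ.
Then v_1 = N · v_2 = (1, 0, 0)ᵀ.

Sanity check: (A − (6)·I) v_1 = (0, 0, 0)ᵀ = 0. ✓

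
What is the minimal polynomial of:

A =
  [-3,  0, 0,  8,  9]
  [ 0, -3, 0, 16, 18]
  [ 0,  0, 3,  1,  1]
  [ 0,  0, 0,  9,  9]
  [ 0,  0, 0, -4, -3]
x^4 - 6*x^3 + 54*x - 81

The characteristic polynomial is χ_A(x) = (x - 3)^3*(x + 3)^2, so the eigenvalues are known. The minimal polynomial is
  m_A(x) = Π_λ (x − λ)^{k_λ}
where k_λ is the size of the *largest* Jordan block for λ (equivalently, the smallest k with (A − λI)^k v = 0 for every generalised eigenvector v of λ).

  λ = -3: largest Jordan block has size 1, contributing (x + 3)
  λ = 3: largest Jordan block has size 3, contributing (x − 3)^3

So m_A(x) = (x - 3)^3*(x + 3) = x^4 - 6*x^3 + 54*x - 81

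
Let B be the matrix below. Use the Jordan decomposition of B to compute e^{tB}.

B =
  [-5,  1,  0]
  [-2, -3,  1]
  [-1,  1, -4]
e^{tB} =
  [-t^2*exp(-4*t)/2 - t*exp(-4*t) + exp(-4*t), t*exp(-4*t), t^2*exp(-4*t)/2]
  [-t^2*exp(-4*t)/2 - 2*t*exp(-4*t), t*exp(-4*t) + exp(-4*t), t^2*exp(-4*t)/2 + t*exp(-4*t)]
  [-t^2*exp(-4*t)/2 - t*exp(-4*t), t*exp(-4*t), t^2*exp(-4*t)/2 + exp(-4*t)]

Strategy: write B = P · J · P⁻¹ where J is a Jordan canonical form, so e^{tB} = P · e^{tJ} · P⁻¹, and e^{tJ} can be computed block-by-block.

B has Jordan form
J =
  [-4,  1,  0]
  [ 0, -4,  1]
  [ 0,  0, -4]
(up to reordering of blocks).

Per-block formulas:
  For a 3×3 Jordan block J_3(-4): exp(t · J_3(-4)) = e^(-4t)·(I + t·N + (t^2/2)·N^2), where N is the 3×3 nilpotent shift.

After assembling e^{tJ} and conjugating by P, we get:

e^{tB} =
  [-t^2*exp(-4*t)/2 - t*exp(-4*t) + exp(-4*t), t*exp(-4*t), t^2*exp(-4*t)/2]
  [-t^2*exp(-4*t)/2 - 2*t*exp(-4*t), t*exp(-4*t) + exp(-4*t), t^2*exp(-4*t)/2 + t*exp(-4*t)]
  [-t^2*exp(-4*t)/2 - t*exp(-4*t), t*exp(-4*t), t^2*exp(-4*t)/2 + exp(-4*t)]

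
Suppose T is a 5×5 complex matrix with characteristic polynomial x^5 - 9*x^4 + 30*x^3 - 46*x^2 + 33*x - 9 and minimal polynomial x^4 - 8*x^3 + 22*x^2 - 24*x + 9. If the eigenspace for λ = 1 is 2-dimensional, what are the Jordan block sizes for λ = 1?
Block sizes for λ = 1: [2, 1]

Step 1 — from the characteristic polynomial, algebraic multiplicity of λ = 1 is 3. From dim ker(T − (1)·I) = 2, there are exactly 2 Jordan blocks for λ = 1.
Step 2 — from the minimal polynomial, the factor (x − 1)^2 tells us the largest block for λ = 1 has size 2.
Step 3 — with total size 3, 2 blocks, and largest block 2, the block sizes (in nonincreasing order) are [2, 1].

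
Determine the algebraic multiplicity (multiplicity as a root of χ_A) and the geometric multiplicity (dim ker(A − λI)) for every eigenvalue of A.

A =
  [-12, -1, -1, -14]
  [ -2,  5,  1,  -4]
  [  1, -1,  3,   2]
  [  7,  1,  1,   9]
λ = -5: alg = 1, geom = 1; λ = 3: alg = 2, geom = 1; λ = 4: alg = 1, geom = 1

Step 1 — factor the characteristic polynomial to read off the algebraic multiplicities:
  χ_A(x) = (x - 4)*(x - 3)^2*(x + 5)

Step 2 — compute geometric multiplicities via the rank-nullity identity g(λ) = n − rank(A − λI):
  rank(A − (-5)·I) = 3, so dim ker(A − (-5)·I) = n − 3 = 1
  rank(A − (3)·I) = 3, so dim ker(A − (3)·I) = n − 3 = 1
  rank(A − (4)·I) = 3, so dim ker(A − (4)·I) = n − 3 = 1

Summary:
  λ = -5: algebraic multiplicity = 1, geometric multiplicity = 1
  λ = 3: algebraic multiplicity = 2, geometric multiplicity = 1
  λ = 4: algebraic multiplicity = 1, geometric multiplicity = 1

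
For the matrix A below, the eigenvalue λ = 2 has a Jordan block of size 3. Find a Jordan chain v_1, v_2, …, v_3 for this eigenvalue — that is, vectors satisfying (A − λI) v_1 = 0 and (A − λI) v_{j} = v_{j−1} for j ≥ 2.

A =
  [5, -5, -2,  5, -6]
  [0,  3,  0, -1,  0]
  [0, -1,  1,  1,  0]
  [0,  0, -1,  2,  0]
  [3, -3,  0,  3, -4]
A Jordan chain for λ = 2 of length 3:
v_1 = (0, 1, 0, 1, 0)ᵀ
v_2 = (-5, 1, -1, 0, -3)ᵀ
v_3 = (0, 1, 0, 0, 0)ᵀ

Let N = A − (2)·I. We want v_3 with N^3 v_3 = 0 but N^2 v_3 ≠ 0; then v_{j-1} := N · v_j for j = 3, …, 2.

Pick v_3 = (0, 1, 0, 0, 0)ᵀ.
Then v_2 = N · v_3 = (-5, 1, -1, 0, -3)ᵀ.
Then v_1 = N · v_2 = (0, 1, 0, 1, 0)ᵀ.

Sanity check: (A − (2)·I) v_1 = (0, 0, 0, 0, 0)ᵀ = 0. ✓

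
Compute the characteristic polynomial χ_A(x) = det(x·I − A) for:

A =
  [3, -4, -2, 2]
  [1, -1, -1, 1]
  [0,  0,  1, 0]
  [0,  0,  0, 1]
x^4 - 4*x^3 + 6*x^2 - 4*x + 1

Expanding det(x·I − A) (e.g. by cofactor expansion or by noting that A is similar to its Jordan form J, which has the same characteristic polynomial as A) gives
  χ_A(x) = x^4 - 4*x^3 + 6*x^2 - 4*x + 1
which factors as (x - 1)^4. The eigenvalues (with algebraic multiplicities) are λ = 1 with multiplicity 4.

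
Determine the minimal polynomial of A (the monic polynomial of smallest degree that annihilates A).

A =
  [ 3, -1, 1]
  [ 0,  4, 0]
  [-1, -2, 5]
x^3 - 12*x^2 + 48*x - 64

The characteristic polynomial is χ_A(x) = (x - 4)^3, so the eigenvalues are known. The minimal polynomial is
  m_A(x) = Π_λ (x − λ)^{k_λ}
where k_λ is the size of the *largest* Jordan block for λ (equivalently, the smallest k with (A − λI)^k v = 0 for every generalised eigenvector v of λ).

  λ = 4: largest Jordan block has size 3, contributing (x − 4)^3

So m_A(x) = (x - 4)^3 = x^3 - 12*x^2 + 48*x - 64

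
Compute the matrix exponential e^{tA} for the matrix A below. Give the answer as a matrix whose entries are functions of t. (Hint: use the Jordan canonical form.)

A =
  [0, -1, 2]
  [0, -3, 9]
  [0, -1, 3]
e^{tA} =
  [1, t^2/2 - t, -3*t^2/2 + 2*t]
  [0, 1 - 3*t, 9*t]
  [0, -t, 3*t + 1]

Strategy: write A = P · J · P⁻¹ where J is a Jordan canonical form, so e^{tA} = P · e^{tJ} · P⁻¹, and e^{tJ} can be computed block-by-block.

A has Jordan form
J =
  [0, 1, 0]
  [0, 0, 1]
  [0, 0, 0]
(up to reordering of blocks).

Per-block formulas:
  For a 3×3 Jordan block J_3(0): exp(t · J_3(0)) = e^(0t)·(I + t·N + (t^2/2)·N^2), where N is the 3×3 nilpotent shift.

After assembling e^{tJ} and conjugating by P, we get:

e^{tA} =
  [1, t^2/2 - t, -3*t^2/2 + 2*t]
  [0, 1 - 3*t, 9*t]
  [0, -t, 3*t + 1]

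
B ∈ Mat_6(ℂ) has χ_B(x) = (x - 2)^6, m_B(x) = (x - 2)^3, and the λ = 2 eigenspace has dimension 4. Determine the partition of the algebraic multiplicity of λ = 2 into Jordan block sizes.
Block sizes for λ = 2: [3, 1, 1, 1]

Step 1 — from the characteristic polynomial, algebraic multiplicity of λ = 2 is 6. From dim ker(B − (2)·I) = 4, there are exactly 4 Jordan blocks for λ = 2.
Step 2 — from the minimal polynomial, the factor (x − 2)^3 tells us the largest block for λ = 2 has size 3.
Step 3 — with total size 6, 4 blocks, and largest block 3, the block sizes (in nonincreasing order) are [3, 1, 1, 1].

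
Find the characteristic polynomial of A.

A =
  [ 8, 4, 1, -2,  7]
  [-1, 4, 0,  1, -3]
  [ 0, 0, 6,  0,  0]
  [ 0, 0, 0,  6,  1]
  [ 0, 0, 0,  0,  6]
x^5 - 30*x^4 + 360*x^3 - 2160*x^2 + 6480*x - 7776

Expanding det(x·I − A) (e.g. by cofactor expansion or by noting that A is similar to its Jordan form J, which has the same characteristic polynomial as A) gives
  χ_A(x) = x^5 - 30*x^4 + 360*x^3 - 2160*x^2 + 6480*x - 7776
which factors as (x - 6)^5. The eigenvalues (with algebraic multiplicities) are λ = 6 with multiplicity 5.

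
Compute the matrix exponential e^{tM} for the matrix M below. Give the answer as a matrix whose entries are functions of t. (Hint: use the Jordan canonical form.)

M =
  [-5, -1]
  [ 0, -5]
e^{tM} =
  [exp(-5*t), -t*exp(-5*t)]
  [0, exp(-5*t)]

Strategy: write M = P · J · P⁻¹ where J is a Jordan canonical form, so e^{tM} = P · e^{tJ} · P⁻¹, and e^{tJ} can be computed block-by-block.

M has Jordan form
J =
  [-5,  1]
  [ 0, -5]
(up to reordering of blocks).

Per-block formulas:
  For a 2×2 Jordan block J_2(-5): exp(t · J_2(-5)) = e^(-5t)·(I + t·N), where N is the 2×2 nilpotent shift.

After assembling e^{tJ} and conjugating by P, we get:

e^{tM} =
  [exp(-5*t), -t*exp(-5*t)]
  [0, exp(-5*t)]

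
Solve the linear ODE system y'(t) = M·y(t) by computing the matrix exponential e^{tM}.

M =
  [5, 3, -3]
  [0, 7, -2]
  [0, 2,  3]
e^{tM} =
  [exp(5*t), 3*t*exp(5*t), -3*t*exp(5*t)]
  [0, 2*t*exp(5*t) + exp(5*t), -2*t*exp(5*t)]
  [0, 2*t*exp(5*t), -2*t*exp(5*t) + exp(5*t)]

Strategy: write M = P · J · P⁻¹ where J is a Jordan canonical form, so e^{tM} = P · e^{tJ} · P⁻¹, and e^{tJ} can be computed block-by-block.

M has Jordan form
J =
  [5, 1, 0]
  [0, 5, 0]
  [0, 0, 5]
(up to reordering of blocks).

Per-block formulas:
  For a 1×1 block at λ = 5: exp(t · [5]) = [e^(5t)].
  For a 2×2 Jordan block J_2(5): exp(t · J_2(5)) = e^(5t)·(I + t·N), where N is the 2×2 nilpotent shift.

After assembling e^{tJ} and conjugating by P, we get:

e^{tM} =
  [exp(5*t), 3*t*exp(5*t), -3*t*exp(5*t)]
  [0, 2*t*exp(5*t) + exp(5*t), -2*t*exp(5*t)]
  [0, 2*t*exp(5*t), -2*t*exp(5*t) + exp(5*t)]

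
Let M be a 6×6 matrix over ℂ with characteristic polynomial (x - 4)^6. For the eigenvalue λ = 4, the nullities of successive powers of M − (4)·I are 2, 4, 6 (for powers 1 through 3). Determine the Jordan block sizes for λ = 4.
Block sizes for λ = 4: [3, 3]

From the dimensions of kernels of powers, the number of Jordan blocks of size at least j is d_j − d_{j−1} where d_j = dim ker(N^j) (with d_0 = 0). Computing the differences gives [2, 2, 2].
The number of blocks of size exactly k is (#blocks of size ≥ k) − (#blocks of size ≥ k + 1), so the partition is: 2 block(s) of size 3.
In nonincreasing order the block sizes are [3, 3].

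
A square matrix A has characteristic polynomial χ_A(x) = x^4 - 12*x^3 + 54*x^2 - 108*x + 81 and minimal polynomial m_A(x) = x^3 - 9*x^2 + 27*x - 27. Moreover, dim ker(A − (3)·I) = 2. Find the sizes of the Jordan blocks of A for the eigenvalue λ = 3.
Block sizes for λ = 3: [3, 1]

Step 1 — from the characteristic polynomial, algebraic multiplicity of λ = 3 is 4. From dim ker(A − (3)·I) = 2, there are exactly 2 Jordan blocks for λ = 3.
Step 2 — from the minimal polynomial, the factor (x − 3)^3 tells us the largest block for λ = 3 has size 3.
Step 3 — with total size 4, 2 blocks, and largest block 3, the block sizes (in nonincreasing order) are [3, 1].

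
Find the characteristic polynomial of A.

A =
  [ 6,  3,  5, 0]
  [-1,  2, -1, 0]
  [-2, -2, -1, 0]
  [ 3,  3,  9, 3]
x^4 - 10*x^3 + 36*x^2 - 54*x + 27

Expanding det(x·I − A) (e.g. by cofactor expansion or by noting that A is similar to its Jordan form J, which has the same characteristic polynomial as A) gives
  χ_A(x) = x^4 - 10*x^3 + 36*x^2 - 54*x + 27
which factors as (x - 3)^3*(x - 1). The eigenvalues (with algebraic multiplicities) are λ = 1 with multiplicity 1, λ = 3 with multiplicity 3.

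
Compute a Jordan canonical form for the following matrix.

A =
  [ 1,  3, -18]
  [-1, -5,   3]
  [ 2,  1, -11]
J_3(-5)

The characteristic polynomial is
  det(x·I − A) = x^3 + 15*x^2 + 75*x + 125 = (x + 5)^3

Eigenvalues and multiplicities (the geometric multiplicity of λ is n − rank(A − λI), which equals the number of Jordan blocks for λ):
  λ = -5: algebraic multiplicity = 3, geometric multiplicity = 1

Determining the block sizes for each eigenvalue:
  λ = -5: one block (gm = 1), so the single block has size am = 3 → block sizes [3]

Assembling the blocks gives a Jordan form
J =
  [-5,  1,  0]
  [ 0, -5,  1]
  [ 0,  0, -5]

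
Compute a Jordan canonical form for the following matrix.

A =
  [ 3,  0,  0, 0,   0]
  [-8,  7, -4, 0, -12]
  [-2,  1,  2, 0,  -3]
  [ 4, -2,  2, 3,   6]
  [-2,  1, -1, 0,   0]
J_2(3) ⊕ J_1(3) ⊕ J_1(3) ⊕ J_1(3)

The characteristic polynomial is
  det(x·I − A) = x^5 - 15*x^4 + 90*x^3 - 270*x^2 + 405*x - 243 = (x - 3)^5

Eigenvalues and multiplicities (the geometric multiplicity of λ is n − rank(A − λI), which equals the number of Jordan blocks for λ):
  λ = 3: algebraic multiplicity = 5, geometric multiplicity = 4

Determining the block sizes for each eigenvalue:
  λ = 3: 4 blocks summing to 5 forces exactly one block of size 2 and the rest size 1 → block sizes [2, 1, 1, 1]

Assembling the blocks gives a Jordan form
J =
  [3, 1, 0, 0, 0]
  [0, 3, 0, 0, 0]
  [0, 0, 3, 0, 0]
  [0, 0, 0, 3, 0]
  [0, 0, 0, 0, 3]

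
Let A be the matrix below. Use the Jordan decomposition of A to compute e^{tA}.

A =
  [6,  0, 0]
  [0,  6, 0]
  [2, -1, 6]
e^{tA} =
  [exp(6*t), 0, 0]
  [0, exp(6*t), 0]
  [2*t*exp(6*t), -t*exp(6*t), exp(6*t)]

Strategy: write A = P · J · P⁻¹ where J is a Jordan canonical form, so e^{tA} = P · e^{tJ} · P⁻¹, and e^{tJ} can be computed block-by-block.

A has Jordan form
J =
  [6, 1, 0]
  [0, 6, 0]
  [0, 0, 6]
(up to reordering of blocks).

Per-block formulas:
  For a 2×2 Jordan block J_2(6): exp(t · J_2(6)) = e^(6t)·(I + t·N), where N is the 2×2 nilpotent shift.
  For a 1×1 block at λ = 6: exp(t · [6]) = [e^(6t)].

After assembling e^{tJ} and conjugating by P, we get:

e^{tA} =
  [exp(6*t), 0, 0]
  [0, exp(6*t), 0]
  [2*t*exp(6*t), -t*exp(6*t), exp(6*t)]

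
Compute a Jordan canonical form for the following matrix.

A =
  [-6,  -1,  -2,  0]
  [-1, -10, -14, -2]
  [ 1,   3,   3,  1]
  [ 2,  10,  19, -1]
J_2(-5) ⊕ J_2(-2)

The characteristic polynomial is
  det(x·I − A) = x^4 + 14*x^3 + 69*x^2 + 140*x + 100 = (x + 2)^2*(x + 5)^2

Eigenvalues and multiplicities (the geometric multiplicity of λ is n − rank(A − λI), which equals the number of Jordan blocks for λ):
  λ = -5: algebraic multiplicity = 2, geometric multiplicity = 1
  λ = -2: algebraic multiplicity = 2, geometric multiplicity = 1

Determining the block sizes for each eigenvalue:
  λ = -5: one block (gm = 1), so the single block has size am = 2 → block sizes [2]
  λ = -2: one block (gm = 1), so the single block has size am = 2 → block sizes [2]

Assembling the blocks gives a Jordan form
J =
  [-5,  1,  0,  0]
  [ 0, -5,  0,  0]
  [ 0,  0, -2,  1]
  [ 0,  0,  0, -2]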